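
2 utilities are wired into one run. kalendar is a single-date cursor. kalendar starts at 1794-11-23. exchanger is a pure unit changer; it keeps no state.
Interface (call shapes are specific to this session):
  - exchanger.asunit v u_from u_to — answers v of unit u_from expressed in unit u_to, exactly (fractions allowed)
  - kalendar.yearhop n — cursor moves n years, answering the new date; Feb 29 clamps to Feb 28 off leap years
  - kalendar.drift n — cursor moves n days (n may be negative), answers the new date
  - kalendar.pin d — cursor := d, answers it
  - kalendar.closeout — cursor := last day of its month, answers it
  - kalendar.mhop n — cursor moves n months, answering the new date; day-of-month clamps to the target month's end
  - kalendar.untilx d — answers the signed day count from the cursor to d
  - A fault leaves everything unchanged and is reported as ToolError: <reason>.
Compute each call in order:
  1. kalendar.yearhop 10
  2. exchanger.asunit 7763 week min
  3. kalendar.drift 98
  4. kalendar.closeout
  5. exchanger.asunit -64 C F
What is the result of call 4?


Answer: 1805-03-31

Derivation:
-- kalendar.yearhop(10) == 1804-11-23
-- exchanger.asunit(7763, week, min) == 78251040
-- kalendar.drift(98) == 1805-03-01
-- kalendar.closeout() == 1805-03-31
-- exchanger.asunit(-64, C, F) == -416/5


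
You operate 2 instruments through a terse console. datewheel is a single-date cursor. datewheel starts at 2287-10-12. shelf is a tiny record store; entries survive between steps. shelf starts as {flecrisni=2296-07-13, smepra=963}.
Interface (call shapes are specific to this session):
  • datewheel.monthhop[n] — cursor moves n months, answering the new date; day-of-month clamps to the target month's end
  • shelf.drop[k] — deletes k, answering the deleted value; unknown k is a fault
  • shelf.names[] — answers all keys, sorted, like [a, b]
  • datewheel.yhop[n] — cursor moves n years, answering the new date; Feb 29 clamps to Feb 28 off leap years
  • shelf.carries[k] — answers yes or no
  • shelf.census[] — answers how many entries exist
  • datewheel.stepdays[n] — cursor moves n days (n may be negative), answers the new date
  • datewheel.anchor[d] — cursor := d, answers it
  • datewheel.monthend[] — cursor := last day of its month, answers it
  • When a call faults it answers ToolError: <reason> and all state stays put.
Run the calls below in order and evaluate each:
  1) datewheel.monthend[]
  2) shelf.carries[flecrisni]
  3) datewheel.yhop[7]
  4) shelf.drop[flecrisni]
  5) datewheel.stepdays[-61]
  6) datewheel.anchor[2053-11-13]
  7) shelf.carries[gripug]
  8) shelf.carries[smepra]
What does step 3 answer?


Answer: 2294-10-31

Derivation:
! 1. monthend() -> 2287-10-31
! 2. carries(k='flecrisni') -> yes
! 3. yhop(n='7') -> 2294-10-31
! 4. drop(k='flecrisni') -> 2296-07-13
! 5. stepdays(n='-61') -> 2294-08-31
! 6. anchor(d='2053-11-13') -> 2053-11-13
! 7. carries(k='gripug') -> no
! 8. carries(k='smepra') -> yes


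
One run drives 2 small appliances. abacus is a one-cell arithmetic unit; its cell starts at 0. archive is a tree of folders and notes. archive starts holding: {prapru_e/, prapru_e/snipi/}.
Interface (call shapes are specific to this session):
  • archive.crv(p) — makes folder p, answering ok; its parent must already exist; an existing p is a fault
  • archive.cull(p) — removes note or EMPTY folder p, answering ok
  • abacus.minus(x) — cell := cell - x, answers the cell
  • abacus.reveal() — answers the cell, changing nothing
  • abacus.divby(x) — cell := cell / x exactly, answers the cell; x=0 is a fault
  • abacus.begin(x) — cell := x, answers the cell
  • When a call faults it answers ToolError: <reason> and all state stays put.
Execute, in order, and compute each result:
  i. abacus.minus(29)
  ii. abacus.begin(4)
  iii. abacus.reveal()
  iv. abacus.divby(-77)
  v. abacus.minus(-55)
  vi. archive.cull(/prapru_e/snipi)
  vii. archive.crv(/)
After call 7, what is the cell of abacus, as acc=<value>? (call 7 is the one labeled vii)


Answer: acc=4231/77

Derivation:
>> abacus.minus(29)
<< -29
>> abacus.begin(4)
<< 4
>> abacus.reveal()
<< 4
>> abacus.divby(-77)
<< -4/77
>> abacus.minus(-55)
<< 4231/77
>> archive.cull(/prapru_e/snipi)
<< ok
>> archive.crv(/)
<< ToolError: exists


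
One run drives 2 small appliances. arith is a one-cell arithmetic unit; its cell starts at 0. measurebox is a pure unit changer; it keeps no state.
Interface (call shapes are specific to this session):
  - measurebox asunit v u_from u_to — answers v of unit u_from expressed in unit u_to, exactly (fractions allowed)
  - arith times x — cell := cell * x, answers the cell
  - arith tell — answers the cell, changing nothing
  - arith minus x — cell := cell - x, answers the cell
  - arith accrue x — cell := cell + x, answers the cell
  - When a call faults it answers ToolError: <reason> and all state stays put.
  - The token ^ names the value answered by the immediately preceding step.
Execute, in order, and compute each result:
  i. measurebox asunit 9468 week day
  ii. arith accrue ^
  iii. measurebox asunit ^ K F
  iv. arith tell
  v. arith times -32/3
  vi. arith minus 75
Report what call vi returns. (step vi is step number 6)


$ measurebox asunit 9468 week day
= 66276
$ arith accrue ^
= 66276
$ measurebox asunit ^ K F
= 11883713/100
$ arith tell
= 66276
$ arith times -32/3
= -706944
$ arith minus 75
= -707019

Answer: -707019


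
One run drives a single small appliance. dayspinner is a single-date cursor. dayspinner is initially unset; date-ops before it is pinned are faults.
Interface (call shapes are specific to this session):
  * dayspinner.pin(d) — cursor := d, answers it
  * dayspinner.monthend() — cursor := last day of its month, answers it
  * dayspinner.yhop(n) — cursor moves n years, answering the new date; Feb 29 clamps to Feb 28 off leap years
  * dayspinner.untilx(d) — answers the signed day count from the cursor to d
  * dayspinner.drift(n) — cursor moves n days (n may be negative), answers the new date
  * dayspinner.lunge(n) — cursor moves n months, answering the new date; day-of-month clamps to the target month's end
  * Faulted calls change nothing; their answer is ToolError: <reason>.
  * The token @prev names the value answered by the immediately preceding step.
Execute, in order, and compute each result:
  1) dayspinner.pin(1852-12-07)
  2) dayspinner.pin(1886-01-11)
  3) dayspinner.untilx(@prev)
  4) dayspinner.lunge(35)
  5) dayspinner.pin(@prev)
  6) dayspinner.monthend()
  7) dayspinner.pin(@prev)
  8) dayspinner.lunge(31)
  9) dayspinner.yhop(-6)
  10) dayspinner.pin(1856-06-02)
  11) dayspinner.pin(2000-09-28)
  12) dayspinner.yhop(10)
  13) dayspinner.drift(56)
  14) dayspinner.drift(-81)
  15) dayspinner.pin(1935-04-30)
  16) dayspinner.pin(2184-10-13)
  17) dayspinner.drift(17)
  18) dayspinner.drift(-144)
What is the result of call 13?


Using pin using d='1852-12-07', and get 1852-12-07.
I try pin using d='1886-01-11', → 1886-01-11.
I run untilx using d='@prev', giving 0.
Next I call lunge using n='35': 1888-12-11.
Calling pin using d='@prev', giving 1888-12-11.
I call monthend(): 1888-12-31.
I run pin using d='@prev', and observe 1888-12-31.
I run lunge using n='31', and get 1891-07-31.
Using yhop using n='-6', → 1885-07-31.
Then pin using d='1856-06-02', and see 1856-06-02.
Now I run pin using d='2000-09-28', and get 2000-09-28.
Now I run yhop using n='10', giving 2010-09-28.
I run drift using n='56', — result: 2010-11-23.
Calling drift using n='-81', and get 2010-09-03.
Now I run pin using d='1935-04-30', giving 1935-04-30.
I call pin using d='2184-10-13', yielding 2184-10-13.
Using drift using n='17', and see 2184-10-30.
I run drift using n='-144', giving 2184-06-08.

Answer: 2010-11-23


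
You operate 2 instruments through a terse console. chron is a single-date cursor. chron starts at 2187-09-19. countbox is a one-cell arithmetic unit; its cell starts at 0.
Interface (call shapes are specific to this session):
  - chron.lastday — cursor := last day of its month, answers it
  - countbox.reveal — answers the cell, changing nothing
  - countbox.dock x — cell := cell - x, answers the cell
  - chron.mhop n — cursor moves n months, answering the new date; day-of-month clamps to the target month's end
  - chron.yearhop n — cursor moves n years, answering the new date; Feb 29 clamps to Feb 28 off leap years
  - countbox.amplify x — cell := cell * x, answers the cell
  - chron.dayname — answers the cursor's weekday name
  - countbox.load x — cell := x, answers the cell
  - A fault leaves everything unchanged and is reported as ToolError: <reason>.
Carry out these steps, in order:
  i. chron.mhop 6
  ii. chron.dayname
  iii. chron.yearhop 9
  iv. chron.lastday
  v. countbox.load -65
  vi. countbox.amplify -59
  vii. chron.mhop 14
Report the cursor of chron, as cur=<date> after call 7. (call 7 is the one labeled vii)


Answer: cur=2198-05-31

Derivation:
I use mhop passing 6, giving 2188-03-19.
I call dayname: Wednesday.
Invoking yearhop passing 9, → 2197-03-19.
I use lastday(), — result: 2197-03-31.
Calling load passing -65, yielding -65.
I use amplify passing -59, yielding 3835.
Invoking mhop passing 14, and get 2198-05-31.


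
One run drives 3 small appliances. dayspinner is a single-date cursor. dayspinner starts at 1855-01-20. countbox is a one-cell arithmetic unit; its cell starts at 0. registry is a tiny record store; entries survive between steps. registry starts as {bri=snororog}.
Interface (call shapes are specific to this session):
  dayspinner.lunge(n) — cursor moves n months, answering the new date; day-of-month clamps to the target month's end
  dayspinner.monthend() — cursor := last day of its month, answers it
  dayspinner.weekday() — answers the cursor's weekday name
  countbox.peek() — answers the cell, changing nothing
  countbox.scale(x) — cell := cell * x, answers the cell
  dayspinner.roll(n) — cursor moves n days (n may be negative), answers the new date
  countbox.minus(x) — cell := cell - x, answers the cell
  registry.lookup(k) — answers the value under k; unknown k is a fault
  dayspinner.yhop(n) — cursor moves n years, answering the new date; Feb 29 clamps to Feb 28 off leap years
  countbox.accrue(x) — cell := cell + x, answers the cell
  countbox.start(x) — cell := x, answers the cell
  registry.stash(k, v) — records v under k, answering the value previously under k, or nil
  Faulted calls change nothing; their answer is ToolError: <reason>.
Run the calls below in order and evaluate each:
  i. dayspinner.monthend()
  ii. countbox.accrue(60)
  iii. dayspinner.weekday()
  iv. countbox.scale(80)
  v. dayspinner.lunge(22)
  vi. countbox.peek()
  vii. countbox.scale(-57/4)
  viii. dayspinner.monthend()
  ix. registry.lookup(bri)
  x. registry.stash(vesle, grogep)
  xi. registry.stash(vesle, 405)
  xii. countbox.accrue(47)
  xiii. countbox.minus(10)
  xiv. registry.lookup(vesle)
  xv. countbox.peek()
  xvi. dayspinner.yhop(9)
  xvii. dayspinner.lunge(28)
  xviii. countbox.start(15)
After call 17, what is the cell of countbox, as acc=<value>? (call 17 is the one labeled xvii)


! dayspinner.monthend() => 1855-01-31
! countbox.accrue(x='60') => 60
! dayspinner.weekday() => Wednesday
! countbox.scale(x='80') => 4800
! dayspinner.lunge(n='22') => 1856-11-30
! countbox.peek() => 4800
! countbox.scale(x='-57/4') => -68400
! dayspinner.monthend() => 1856-11-30
! registry.lookup(k='bri') => snororog
! registry.stash(k='vesle', v='grogep') => nil
! registry.stash(k='vesle', v='405') => grogep
! countbox.accrue(x='47') => -68353
! countbox.minus(x='10') => -68363
! registry.lookup(k='vesle') => 405
! countbox.peek() => -68363
! dayspinner.yhop(n='9') => 1865-11-30
! dayspinner.lunge(n='28') => 1868-03-30
! countbox.start(x='15') => 15

Answer: acc=-68363


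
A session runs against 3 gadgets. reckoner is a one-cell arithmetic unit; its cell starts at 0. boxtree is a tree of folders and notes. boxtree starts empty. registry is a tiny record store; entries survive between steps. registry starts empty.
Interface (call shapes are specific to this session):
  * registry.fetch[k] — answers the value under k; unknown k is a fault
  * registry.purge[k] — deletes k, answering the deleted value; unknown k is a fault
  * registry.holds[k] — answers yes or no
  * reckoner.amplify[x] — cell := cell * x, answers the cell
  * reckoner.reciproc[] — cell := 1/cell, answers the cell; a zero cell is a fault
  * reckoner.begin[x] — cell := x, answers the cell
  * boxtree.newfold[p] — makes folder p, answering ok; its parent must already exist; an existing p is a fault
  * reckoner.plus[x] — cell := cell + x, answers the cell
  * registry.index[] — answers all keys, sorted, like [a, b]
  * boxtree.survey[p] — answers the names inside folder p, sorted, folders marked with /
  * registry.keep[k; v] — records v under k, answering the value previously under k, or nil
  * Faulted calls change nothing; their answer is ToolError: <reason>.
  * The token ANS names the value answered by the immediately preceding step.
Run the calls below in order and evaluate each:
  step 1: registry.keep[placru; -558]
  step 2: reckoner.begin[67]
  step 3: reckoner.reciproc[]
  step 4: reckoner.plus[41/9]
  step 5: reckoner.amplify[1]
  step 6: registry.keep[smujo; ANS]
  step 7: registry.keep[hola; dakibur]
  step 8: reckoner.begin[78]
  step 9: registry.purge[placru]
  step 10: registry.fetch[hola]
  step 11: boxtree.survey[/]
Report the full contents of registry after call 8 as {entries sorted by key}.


Answer: {hola=dakibur, placru=-558, smujo=2756/603}

Derivation:
I invoke registry.keep with placru, -558, and see nil.
I use reckoner.begin with 67, and see 67.
Next I call reckoner.reciproc(): 1/67.
Next I call reckoner.plus with 41/9, — result: 2756/603.
Then reckoner.amplify with 1, and get 2756/603.
Now I run registry.keep with smujo, ANS, yielding nil.
Next I call registry.keep with hola, dakibur, and observe nil.
Now I run reckoner.begin with 78, and see 78.
Now I run registry.purge with placru, and observe -558.
Then registry.fetch with hola, and see dakibur.
Then boxtree.survey with /, which returns [].


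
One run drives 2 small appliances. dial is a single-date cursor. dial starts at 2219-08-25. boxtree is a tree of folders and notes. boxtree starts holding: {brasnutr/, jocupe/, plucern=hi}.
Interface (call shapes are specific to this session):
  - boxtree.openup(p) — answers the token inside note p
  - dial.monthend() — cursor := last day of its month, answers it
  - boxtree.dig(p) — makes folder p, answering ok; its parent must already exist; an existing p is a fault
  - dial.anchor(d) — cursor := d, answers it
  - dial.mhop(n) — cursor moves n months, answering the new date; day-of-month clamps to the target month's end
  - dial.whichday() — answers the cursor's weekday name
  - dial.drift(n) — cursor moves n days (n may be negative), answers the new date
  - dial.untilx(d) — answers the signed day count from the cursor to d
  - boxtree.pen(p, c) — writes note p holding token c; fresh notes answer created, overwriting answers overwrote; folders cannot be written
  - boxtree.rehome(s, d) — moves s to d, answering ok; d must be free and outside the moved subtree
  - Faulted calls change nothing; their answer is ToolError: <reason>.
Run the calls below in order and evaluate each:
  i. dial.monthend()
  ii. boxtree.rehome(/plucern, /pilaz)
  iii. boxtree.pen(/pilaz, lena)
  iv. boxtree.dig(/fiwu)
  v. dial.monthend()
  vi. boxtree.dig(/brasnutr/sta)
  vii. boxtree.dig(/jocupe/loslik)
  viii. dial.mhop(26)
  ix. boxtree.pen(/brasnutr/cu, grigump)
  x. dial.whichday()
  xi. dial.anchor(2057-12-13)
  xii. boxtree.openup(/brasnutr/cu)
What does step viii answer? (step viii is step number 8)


Answer: 2221-10-31

Derivation:
I try dial.monthend(), → 2219-08-31.
I run boxtree.rehome passing s='/plucern', d='/pilaz', and get ok.
Now I run boxtree.pen passing p='/pilaz', c='lena', and observe overwrote.
Invoking boxtree.dig passing p='/fiwu', and see ok.
Using dial.monthend, yielding 2219-08-31.
Invoking boxtree.dig passing p='/brasnutr/sta', giving ok.
I invoke boxtree.dig passing p='/jocupe/loslik', which returns ok.
I invoke dial.mhop passing n='26', → 2221-10-31.
Now I run boxtree.pen passing p='/brasnutr/cu', c='grigump', yielding created.
Calling dial.whichday, — result: Wednesday.
I invoke dial.anchor passing d='2057-12-13', giving 2057-12-13.
I call boxtree.openup passing p='/brasnutr/cu': grigump.


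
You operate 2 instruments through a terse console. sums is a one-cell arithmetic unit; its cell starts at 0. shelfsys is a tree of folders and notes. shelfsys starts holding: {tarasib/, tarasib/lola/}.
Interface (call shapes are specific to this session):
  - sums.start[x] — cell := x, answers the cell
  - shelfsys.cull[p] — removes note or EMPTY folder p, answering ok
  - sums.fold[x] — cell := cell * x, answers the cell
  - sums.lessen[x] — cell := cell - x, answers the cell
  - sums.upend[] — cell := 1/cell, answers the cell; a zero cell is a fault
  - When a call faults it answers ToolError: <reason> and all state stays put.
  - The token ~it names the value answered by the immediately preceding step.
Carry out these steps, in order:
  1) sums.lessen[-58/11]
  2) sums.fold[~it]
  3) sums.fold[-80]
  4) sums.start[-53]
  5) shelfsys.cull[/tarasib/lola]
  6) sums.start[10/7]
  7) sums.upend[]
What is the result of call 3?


I run sums.lessen(x→-58/11), which returns 58/11.
Now I run sums.fold(x→~it), and see 3364/121.
Invoking sums.fold(x→-80), → -269120/121.
Invoking sums.start(x→-53), and get -53.
Then shelfsys.cull(p→/tarasib/lola), giving ok.
Next I call sums.start(x→10/7), and see 10/7.
I try sums.upend: 7/10.

Answer: -269120/121


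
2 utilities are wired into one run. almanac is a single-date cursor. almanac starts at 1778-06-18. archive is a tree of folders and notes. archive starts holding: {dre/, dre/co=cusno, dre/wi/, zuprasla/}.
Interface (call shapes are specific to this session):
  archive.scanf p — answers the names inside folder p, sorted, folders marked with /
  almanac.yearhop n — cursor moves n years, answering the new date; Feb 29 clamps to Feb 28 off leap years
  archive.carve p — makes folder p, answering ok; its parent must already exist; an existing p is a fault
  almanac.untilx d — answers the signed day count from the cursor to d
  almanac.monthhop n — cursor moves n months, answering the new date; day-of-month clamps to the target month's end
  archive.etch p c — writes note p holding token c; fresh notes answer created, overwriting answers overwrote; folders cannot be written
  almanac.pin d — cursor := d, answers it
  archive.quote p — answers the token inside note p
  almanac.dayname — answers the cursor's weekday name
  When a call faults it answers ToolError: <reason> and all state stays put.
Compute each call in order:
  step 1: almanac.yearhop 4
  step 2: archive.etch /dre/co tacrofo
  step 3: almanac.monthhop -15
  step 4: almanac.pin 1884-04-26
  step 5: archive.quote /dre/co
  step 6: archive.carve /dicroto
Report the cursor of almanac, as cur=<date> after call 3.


[in] yearhop 4
= 1782-06-18
[in] etch /dre/co tacrofo
= overwrote
[in] monthhop -15
= 1781-03-18
[in] pin 1884-04-26
= 1884-04-26
[in] quote /dre/co
= tacrofo
[in] carve /dicroto
= ok

Answer: cur=1781-03-18


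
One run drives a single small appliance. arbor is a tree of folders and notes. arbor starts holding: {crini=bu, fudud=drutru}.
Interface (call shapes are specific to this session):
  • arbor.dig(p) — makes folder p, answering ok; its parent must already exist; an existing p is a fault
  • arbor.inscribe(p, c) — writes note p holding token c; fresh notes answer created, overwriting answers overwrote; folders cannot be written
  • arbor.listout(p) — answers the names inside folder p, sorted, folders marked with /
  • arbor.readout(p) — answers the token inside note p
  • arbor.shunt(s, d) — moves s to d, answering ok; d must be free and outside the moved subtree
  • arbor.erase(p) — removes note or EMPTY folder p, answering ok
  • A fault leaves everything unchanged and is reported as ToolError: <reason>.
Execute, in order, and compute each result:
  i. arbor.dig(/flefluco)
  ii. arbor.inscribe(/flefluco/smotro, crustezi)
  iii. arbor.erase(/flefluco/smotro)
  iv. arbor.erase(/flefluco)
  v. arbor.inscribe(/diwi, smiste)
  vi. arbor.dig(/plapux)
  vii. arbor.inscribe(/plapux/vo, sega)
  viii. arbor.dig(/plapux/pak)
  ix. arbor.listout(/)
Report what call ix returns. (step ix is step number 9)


Answer: [crini, diwi, fudud, plapux/]

Derivation:
Invoking arbor.dig on p: /flefluco, yielding ok.
Now I run arbor.inscribe on p: /flefluco/smotro, c: crustezi, yielding created.
Calling arbor.erase on p: /flefluco/smotro, → ok.
I try arbor.erase on p: /flefluco, and get ok.
Invoking arbor.inscribe on p: /diwi, c: smiste, → created.
Using arbor.dig on p: /plapux: ok.
Then arbor.inscribe on p: /plapux/vo, c: sega, and get created.
Then arbor.dig on p: /plapux/pak, which returns ok.
Calling arbor.listout on p: /, which returns [crini, diwi, fudud, plapux/].


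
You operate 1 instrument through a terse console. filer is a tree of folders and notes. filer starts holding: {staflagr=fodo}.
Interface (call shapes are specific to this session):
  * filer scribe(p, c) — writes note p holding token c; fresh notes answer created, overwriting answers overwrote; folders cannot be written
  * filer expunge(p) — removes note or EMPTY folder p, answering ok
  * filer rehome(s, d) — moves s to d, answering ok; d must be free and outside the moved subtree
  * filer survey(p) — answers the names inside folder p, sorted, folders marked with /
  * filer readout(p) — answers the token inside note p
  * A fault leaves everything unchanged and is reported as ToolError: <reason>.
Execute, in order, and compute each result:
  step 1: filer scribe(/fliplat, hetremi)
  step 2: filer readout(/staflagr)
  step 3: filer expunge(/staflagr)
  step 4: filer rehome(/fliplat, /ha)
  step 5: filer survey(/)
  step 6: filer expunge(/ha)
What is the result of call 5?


Act: filer scribe[p=/fliplat; c=hetremi]
Obs: created
Act: filer readout[p=/staflagr]
Obs: fodo
Act: filer expunge[p=/staflagr]
Obs: ok
Act: filer rehome[s=/fliplat; d=/ha]
Obs: ok
Act: filer survey[p=/]
Obs: [ha]
Act: filer expunge[p=/ha]
Obs: ok

Answer: [ha]


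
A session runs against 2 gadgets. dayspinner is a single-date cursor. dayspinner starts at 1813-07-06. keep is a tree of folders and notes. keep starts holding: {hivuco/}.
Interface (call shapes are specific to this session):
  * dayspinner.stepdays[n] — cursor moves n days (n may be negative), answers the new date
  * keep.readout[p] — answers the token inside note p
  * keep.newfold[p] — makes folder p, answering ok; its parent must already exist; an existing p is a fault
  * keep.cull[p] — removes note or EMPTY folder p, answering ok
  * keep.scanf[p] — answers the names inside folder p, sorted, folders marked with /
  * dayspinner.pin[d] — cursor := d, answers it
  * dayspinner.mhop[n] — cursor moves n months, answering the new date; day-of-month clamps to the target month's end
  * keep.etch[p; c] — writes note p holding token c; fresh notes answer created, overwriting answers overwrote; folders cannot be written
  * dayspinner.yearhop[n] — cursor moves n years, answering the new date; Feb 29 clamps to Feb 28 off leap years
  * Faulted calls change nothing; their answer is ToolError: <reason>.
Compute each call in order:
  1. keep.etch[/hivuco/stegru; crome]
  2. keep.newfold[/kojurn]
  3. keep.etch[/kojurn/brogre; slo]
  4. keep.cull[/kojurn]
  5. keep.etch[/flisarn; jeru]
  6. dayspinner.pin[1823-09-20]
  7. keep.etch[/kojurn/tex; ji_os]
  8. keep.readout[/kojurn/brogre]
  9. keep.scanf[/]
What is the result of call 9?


Act: keep.etch[p: /hivuco/stegru; c: crome]
Obs: created
Act: keep.newfold[p: /kojurn]
Obs: ok
Act: keep.etch[p: /kojurn/brogre; c: slo]
Obs: created
Act: keep.cull[p: /kojurn]
Obs: ToolError: not empty
Act: keep.etch[p: /flisarn; c: jeru]
Obs: created
Act: dayspinner.pin[d: 1823-09-20]
Obs: 1823-09-20
Act: keep.etch[p: /kojurn/tex; c: ji_os]
Obs: created
Act: keep.readout[p: /kojurn/brogre]
Obs: slo
Act: keep.scanf[p: /]
Obs: [flisarn, hivuco/, kojurn/]

Answer: [flisarn, hivuco/, kojurn/]


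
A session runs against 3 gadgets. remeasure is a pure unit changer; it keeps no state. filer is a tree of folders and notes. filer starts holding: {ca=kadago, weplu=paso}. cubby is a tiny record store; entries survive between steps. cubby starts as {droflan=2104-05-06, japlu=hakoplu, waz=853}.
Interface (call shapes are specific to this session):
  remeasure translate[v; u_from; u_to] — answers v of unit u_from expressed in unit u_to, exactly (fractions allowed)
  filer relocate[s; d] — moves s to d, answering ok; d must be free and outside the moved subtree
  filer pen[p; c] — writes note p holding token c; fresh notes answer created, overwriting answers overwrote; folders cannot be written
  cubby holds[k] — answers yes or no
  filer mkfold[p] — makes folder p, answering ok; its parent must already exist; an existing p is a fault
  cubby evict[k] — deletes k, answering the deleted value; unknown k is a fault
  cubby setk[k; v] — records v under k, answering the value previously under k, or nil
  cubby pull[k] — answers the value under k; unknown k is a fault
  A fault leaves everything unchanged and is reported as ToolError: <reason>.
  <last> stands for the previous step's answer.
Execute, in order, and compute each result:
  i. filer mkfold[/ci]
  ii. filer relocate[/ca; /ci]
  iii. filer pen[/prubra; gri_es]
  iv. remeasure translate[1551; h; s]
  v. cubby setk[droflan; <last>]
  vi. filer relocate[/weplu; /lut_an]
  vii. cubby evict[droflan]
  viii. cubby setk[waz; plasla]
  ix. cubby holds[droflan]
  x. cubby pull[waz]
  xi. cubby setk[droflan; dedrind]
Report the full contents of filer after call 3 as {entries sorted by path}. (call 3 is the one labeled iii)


Answer: {ca=kadago, ci/, prubra=gri_es, weplu=paso}

Derivation:
$ filer mkfold p='/ci'
:: ok
$ filer relocate s='/ca' d='/ci'
:: ToolError: exists
$ filer pen p='/prubra' c='gri_es'
:: created
$ remeasure translate v='1551' u_from='h' u_to='s'
:: 5583600
$ cubby setk k='droflan' v='<last>'
:: 2104-05-06
$ filer relocate s='/weplu' d='/lut_an'
:: ok
$ cubby evict k='droflan'
:: 5583600
$ cubby setk k='waz' v='plasla'
:: 853
$ cubby holds k='droflan'
:: no
$ cubby pull k='waz'
:: plasla
$ cubby setk k='droflan' v='dedrind'
:: nil


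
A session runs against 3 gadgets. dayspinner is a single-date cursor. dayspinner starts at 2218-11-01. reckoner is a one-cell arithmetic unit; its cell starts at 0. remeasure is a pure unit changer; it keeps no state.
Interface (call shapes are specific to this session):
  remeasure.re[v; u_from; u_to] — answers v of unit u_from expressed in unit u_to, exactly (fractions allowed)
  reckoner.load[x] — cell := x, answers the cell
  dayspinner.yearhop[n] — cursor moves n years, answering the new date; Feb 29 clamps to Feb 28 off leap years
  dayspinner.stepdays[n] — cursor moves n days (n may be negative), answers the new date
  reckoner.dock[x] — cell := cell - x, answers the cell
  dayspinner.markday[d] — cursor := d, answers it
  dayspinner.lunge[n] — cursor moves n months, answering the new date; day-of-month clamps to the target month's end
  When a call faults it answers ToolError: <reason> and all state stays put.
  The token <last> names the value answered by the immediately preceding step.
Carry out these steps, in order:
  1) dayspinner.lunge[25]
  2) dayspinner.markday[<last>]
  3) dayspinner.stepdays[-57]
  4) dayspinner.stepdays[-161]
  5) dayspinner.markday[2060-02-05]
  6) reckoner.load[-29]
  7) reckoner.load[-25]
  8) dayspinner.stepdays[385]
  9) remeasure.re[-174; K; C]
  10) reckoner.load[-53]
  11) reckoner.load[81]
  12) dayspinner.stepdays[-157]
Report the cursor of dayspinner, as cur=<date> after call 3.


! 1. dayspinner.lunge(n→25) : 2220-12-01
! 2. dayspinner.markday(d→<last>) : 2220-12-01
! 3. dayspinner.stepdays(n→-57) : 2220-10-05
! 4. dayspinner.stepdays(n→-161) : 2220-04-27
! 5. dayspinner.markday(d→2060-02-05) : 2060-02-05
! 6. reckoner.load(x→-29) : -29
! 7. reckoner.load(x→-25) : -25
! 8. dayspinner.stepdays(n→385) : 2061-02-24
! 9. remeasure.re(v→-174, u_from→K, u_to→C) : -8943/20
! 10. reckoner.load(x→-53) : -53
! 11. reckoner.load(x→81) : 81
! 12. dayspinner.stepdays(n→-157) : 2060-09-20

Answer: cur=2220-10-05


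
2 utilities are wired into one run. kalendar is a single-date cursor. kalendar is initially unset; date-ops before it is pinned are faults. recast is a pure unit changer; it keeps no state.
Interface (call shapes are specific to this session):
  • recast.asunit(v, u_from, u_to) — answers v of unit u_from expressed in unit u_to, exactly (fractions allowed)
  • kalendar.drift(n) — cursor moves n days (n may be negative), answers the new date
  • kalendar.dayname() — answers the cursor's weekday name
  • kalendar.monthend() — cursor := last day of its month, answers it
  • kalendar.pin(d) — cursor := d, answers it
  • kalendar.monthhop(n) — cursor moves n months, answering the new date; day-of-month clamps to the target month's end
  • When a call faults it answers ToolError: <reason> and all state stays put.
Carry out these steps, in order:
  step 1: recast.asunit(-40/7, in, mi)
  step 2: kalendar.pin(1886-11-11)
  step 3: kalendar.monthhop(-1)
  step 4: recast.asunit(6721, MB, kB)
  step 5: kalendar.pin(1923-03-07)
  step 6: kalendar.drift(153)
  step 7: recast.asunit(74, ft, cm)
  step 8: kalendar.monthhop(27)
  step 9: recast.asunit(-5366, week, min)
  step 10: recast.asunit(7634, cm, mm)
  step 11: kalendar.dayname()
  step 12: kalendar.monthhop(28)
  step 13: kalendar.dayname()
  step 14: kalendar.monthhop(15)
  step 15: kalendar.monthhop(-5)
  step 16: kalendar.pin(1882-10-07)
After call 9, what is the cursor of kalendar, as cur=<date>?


>>> recast.asunit -40/7 in mi
= -1/11088
>>> kalendar.pin 1886-11-11
= 1886-11-11
>>> kalendar.monthhop -1
= 1886-10-11
>>> recast.asunit 6721 MB kB
= 6721000
>>> kalendar.pin 1923-03-07
= 1923-03-07
>>> kalendar.drift 153
= 1923-08-07
>>> recast.asunit 74 ft cm
= 56388/25
>>> kalendar.monthhop 27
= 1925-11-07
>>> recast.asunit -5366 week min
= -54089280
>>> recast.asunit 7634 cm mm
= 76340
>>> kalendar.dayname
= Saturday
>>> kalendar.monthhop 28
= 1928-03-07
>>> kalendar.dayname
= Wednesday
>>> kalendar.monthhop 15
= 1929-06-07
>>> kalendar.monthhop -5
= 1929-01-07
>>> kalendar.pin 1882-10-07
= 1882-10-07

Answer: cur=1925-11-07


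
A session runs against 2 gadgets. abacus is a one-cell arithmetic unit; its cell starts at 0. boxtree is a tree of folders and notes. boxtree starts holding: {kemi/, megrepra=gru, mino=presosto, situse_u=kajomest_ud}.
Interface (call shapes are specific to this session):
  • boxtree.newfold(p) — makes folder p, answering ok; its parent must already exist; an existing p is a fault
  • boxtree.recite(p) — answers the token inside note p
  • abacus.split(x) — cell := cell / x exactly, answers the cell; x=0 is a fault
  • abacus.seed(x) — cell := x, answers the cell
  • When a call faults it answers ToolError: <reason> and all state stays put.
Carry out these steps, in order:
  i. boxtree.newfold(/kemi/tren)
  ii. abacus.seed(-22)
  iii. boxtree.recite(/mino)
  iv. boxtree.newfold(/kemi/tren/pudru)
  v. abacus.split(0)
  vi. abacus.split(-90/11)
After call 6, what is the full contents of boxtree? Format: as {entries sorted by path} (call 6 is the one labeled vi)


Answer: {kemi/, kemi/tren/, kemi/tren/pudru/, megrepra=gru, mino=presosto, situse_u=kajomest_ud}

Derivation:
Then boxtree.newfold with /kemi/tren, and observe ok.
I run abacus.seed with -22, yielding -22.
I try boxtree.recite with /mino, yielding presosto.
I use boxtree.newfold with /kemi/tren/pudru: ok.
Next I call abacus.split with 0, and observe ToolError: division by zero.
I call abacus.split with -90/11, and get 121/45.


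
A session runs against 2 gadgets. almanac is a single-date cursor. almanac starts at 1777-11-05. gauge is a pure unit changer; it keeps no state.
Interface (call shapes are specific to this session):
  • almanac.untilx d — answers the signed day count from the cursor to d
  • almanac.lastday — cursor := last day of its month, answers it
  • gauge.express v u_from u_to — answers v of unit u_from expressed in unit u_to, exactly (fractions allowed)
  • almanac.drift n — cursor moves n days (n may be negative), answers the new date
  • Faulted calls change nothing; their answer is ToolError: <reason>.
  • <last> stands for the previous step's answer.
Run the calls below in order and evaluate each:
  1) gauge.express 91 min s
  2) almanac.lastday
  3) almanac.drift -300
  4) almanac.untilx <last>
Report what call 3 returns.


Step: express[v: 91; u_from: min; u_to: s]
Result: 5460
Step: lastday[]
Result: 1777-11-30
Step: drift[n: -300]
Result: 1777-02-03
Step: untilx[d: <last>]
Result: 0

Answer: 1777-02-03


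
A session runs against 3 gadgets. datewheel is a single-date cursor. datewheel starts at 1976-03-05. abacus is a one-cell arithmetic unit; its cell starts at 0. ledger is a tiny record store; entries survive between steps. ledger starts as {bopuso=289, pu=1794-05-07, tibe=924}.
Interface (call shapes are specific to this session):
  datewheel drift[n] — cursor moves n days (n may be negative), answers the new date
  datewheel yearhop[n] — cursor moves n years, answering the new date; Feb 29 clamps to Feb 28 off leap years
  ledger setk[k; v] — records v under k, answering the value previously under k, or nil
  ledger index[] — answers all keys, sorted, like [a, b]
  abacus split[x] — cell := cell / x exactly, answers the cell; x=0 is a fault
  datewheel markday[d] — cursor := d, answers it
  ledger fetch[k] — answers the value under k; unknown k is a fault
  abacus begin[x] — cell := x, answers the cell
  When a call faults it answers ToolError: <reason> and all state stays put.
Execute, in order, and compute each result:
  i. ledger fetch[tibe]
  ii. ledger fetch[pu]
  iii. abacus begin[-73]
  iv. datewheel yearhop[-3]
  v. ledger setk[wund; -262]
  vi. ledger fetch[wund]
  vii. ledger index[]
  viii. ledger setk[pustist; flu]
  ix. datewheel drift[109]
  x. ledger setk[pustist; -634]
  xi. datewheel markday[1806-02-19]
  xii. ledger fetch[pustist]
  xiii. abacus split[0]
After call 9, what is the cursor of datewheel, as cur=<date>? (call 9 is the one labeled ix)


$ ledger fetch k→tibe
[out] 924
$ ledger fetch k→pu
[out] 1794-05-07
$ abacus begin x→-73
[out] -73
$ datewheel yearhop n→-3
[out] 1973-03-05
$ ledger setk k→wund v→-262
[out] nil
$ ledger fetch k→wund
[out] -262
$ ledger index
[out] [bopuso, pu, tibe, wund]
$ ledger setk k→pustist v→flu
[out] nil
$ datewheel drift n→109
[out] 1973-06-22
$ ledger setk k→pustist v→-634
[out] flu
$ datewheel markday d→1806-02-19
[out] 1806-02-19
$ ledger fetch k→pustist
[out] -634
$ abacus split x→0
[out] ToolError: division by zero

Answer: cur=1973-06-22


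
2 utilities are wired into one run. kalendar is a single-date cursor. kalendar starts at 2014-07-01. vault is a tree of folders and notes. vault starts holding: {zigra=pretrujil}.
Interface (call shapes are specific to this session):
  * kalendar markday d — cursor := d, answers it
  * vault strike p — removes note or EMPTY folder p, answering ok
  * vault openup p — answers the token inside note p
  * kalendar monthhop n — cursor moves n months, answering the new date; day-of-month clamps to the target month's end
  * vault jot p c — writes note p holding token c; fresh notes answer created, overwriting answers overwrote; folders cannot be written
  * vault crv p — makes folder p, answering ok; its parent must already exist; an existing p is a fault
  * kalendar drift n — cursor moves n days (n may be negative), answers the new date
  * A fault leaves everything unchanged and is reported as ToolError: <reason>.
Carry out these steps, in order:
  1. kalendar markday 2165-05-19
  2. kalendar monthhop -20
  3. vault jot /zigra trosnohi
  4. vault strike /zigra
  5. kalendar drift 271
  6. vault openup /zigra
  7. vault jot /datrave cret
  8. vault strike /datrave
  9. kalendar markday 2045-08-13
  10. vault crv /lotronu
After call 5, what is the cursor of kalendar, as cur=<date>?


Answer: cur=2164-06-16

Derivation:
I try kalendar markday on d='2165-05-19', → 2165-05-19.
I use kalendar monthhop on n='-20', → 2163-09-19.
I use vault jot on p='/zigra', c='trosnohi', — result: overwrote.
Next I call vault strike on p='/zigra', → ok.
Then kalendar drift on n='271': 2164-06-16.
I call vault openup on p='/zigra', yielding ToolError: not found.
Calling vault jot on p='/datrave', c='cret': created.
I try vault strike on p='/datrave': ok.
Invoking kalendar markday on d='2045-08-13', yielding 2045-08-13.
I call vault crv on p='/lotronu', and see ok.


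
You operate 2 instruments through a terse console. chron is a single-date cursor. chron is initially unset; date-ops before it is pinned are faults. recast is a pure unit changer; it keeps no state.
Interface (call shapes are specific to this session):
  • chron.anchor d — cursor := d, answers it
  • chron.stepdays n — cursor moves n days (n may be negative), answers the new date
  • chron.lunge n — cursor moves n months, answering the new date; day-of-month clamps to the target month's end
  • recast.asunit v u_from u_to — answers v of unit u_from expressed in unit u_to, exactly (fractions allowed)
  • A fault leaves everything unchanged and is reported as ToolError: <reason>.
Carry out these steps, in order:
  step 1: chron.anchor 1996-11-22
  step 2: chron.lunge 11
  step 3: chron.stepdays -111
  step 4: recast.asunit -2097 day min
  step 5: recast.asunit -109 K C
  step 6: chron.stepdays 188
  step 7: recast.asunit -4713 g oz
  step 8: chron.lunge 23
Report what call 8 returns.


# chron.anchor(d: 1996-11-22) -> 1996-11-22
# chron.lunge(n: 11) -> 1997-10-22
# chron.stepdays(n: -111) -> 1997-07-03
# recast.asunit(v: -2097, u_from: day, u_to: min) -> -3019680
# recast.asunit(v: -109, u_from: K, u_to: C) -> -7643/20
# chron.stepdays(n: 188) -> 1998-01-07
# recast.asunit(v: -4713, u_from: g, u_to: oz) -> -7540800000/45359237
# chron.lunge(n: 23) -> 1999-12-07

Answer: 1999-12-07


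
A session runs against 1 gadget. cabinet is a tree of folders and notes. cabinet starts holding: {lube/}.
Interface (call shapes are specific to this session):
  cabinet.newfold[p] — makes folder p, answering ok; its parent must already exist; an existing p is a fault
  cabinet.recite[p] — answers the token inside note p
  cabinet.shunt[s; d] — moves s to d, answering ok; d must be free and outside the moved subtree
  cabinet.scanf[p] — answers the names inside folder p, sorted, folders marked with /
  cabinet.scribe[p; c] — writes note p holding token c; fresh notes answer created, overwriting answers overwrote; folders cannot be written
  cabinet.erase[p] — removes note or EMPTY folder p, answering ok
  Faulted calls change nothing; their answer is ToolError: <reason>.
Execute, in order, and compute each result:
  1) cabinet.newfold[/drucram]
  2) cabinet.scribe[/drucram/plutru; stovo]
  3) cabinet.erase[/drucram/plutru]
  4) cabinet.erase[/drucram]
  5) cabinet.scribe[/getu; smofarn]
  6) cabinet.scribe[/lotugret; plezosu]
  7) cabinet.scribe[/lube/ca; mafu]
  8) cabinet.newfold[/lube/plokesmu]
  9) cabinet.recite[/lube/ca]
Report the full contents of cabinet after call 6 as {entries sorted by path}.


Answer: {getu=smofarn, lotugret=plezosu, lube/}

Derivation:
-> cabinet.newfold(p=/drucram)
<- ok
-> cabinet.scribe(p=/drucram/plutru, c=stovo)
<- created
-> cabinet.erase(p=/drucram/plutru)
<- ok
-> cabinet.erase(p=/drucram)
<- ok
-> cabinet.scribe(p=/getu, c=smofarn)
<- created
-> cabinet.scribe(p=/lotugret, c=plezosu)
<- created
-> cabinet.scribe(p=/lube/ca, c=mafu)
<- created
-> cabinet.newfold(p=/lube/plokesmu)
<- ok
-> cabinet.recite(p=/lube/ca)
<- mafu
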